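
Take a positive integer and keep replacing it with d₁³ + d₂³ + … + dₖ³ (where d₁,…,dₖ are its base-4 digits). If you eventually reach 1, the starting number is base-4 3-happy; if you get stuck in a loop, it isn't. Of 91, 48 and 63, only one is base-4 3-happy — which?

91: 91 → 37 → 10 → 16 → 1  — reaches 1 (base-4 3-happy)
48: 48 → 27 → 36 → 9 → 9  — repeats 9 (not base-4 3-happy)
63: 63 → 81 → 3 → 27 → 36 → 9 → 9  — repeats 9 (not base-4 3-happy)

91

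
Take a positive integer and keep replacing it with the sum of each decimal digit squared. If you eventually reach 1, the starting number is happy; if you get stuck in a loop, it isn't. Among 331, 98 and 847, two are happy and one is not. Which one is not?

331: 331 → 19 → 82 → 68 → 100 → 1  — reaches 1 (happy)
98: 98 → 145 → 42 → 20 → 4 → 16 → 37 → 58 → 89 → 145  — repeats 145 (not happy)
847: 847 → 129 → 86 → 100 → 1  — reaches 1 (happy)

98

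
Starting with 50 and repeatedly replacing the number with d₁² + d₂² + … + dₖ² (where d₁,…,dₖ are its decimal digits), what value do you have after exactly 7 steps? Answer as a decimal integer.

50 → 5² + 0² = 25 + 0 = 25
25 → 2² + 5² = 4 + 25 = 29
29 → 2² + 9² = 4 + 81 = 85
85 → 8² + 5² = 64 + 25 = 89
89 → 8² + 9² = 64 + 81 = 145
145 → 1² + 4² + 5² = 1 + 16 + 25 = 42
42 → 4² + 2² = 16 + 4 = 20

20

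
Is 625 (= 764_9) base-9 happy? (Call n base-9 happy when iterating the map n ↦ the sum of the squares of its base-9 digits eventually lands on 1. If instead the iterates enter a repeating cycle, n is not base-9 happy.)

625 = (7,6,4)_9 → 7² + 6² + 4² = 101
101 = (1,2,2)_9 → 1² + 2² + 2² = 9
9 = (1,0)_9 → 1² + 0² = 1  — reached 1.

base-9 happy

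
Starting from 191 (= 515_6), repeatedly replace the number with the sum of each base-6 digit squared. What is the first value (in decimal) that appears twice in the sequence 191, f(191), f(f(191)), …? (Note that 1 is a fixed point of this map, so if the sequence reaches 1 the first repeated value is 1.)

191 = (5,1,5)_6 → 51
51 = (1,2,3)_6 → 14
14 = (2,2)_6 → 8
8 = (1,2)_6 → 5
5 = (5)_6 → 25
25 = (4,1)_6 → 17
17 = (2,5)_6 → 29
29 = (4,5)_6 → 41
41 = (1,0,5)_6 → 26
26 = (4,2)_6 → 20
20 = (3,2)_6 → 13
13 = (2,1)_6 → 5  — 5 already appeared earlier.

5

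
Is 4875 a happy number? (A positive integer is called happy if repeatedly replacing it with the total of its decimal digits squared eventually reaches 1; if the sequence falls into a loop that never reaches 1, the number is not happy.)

4875 → 4² + 8² + 7² + 5² = 154
154 → 1² + 5² + 4² = 42
42 → 4² + 2² = 20
20 → 2² + 0² = 4
4 → 4² = 16
16 → 1² + 6² = 37
37 → 3² + 7² = 58
58 → 5² + 8² = 89
89 → 8² + 9² = 145
145 → 1² + 4² + 5² = 42  — 42 already seen; the sequence cycles without reaching 1.

not happy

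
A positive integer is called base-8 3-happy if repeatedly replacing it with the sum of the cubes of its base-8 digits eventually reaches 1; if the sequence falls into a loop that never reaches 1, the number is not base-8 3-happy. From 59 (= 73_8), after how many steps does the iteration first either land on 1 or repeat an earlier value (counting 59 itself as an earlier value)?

59 = (7,3)_8 → 7³ + 3³ = 370
370 = (5,6,2)_8 → 5³ + 6³ + 2³ = 349
349 = (5,3,5)_8 → 5³ + 3³ + 5³ = 277
277 = (4,2,5)_8 → 4³ + 2³ + 5³ = 197
197 = (3,0,5)_8 → 3³ + 0³ + 5³ = 152
152 = (2,3,0)_8 → 2³ + 3³ + 0³ = 35
35 = (4,3)_8 → 4³ + 3³ = 91
91 = (1,3,3)_8 → 1³ + 3³ + 3³ = 55
55 = (6,7)_8 → 6³ + 7³ = 559
559 = (1,0,5,7)_8 → 1³ + 0³ + 5³ + 7³ = 469
469 = (7,2,5)_8 → 7³ + 2³ + 5³ = 476
476 = (7,3,4)_8 → 7³ + 3³ + 4³ = 434
434 = (6,6,2)_8 → 6³ + 6³ + 2³ = 440
440 = (6,7,0)_8 → 6³ + 7³ + 0³ = 559  — 559 repeats.
That took 14 steps.

14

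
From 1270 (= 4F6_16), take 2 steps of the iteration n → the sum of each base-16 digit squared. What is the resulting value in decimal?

27

1270 = (4,15,6)_16 → 4² + 15² + 6² = 277
277 = (1,1,5)_16 → 1² + 1² + 5² = 27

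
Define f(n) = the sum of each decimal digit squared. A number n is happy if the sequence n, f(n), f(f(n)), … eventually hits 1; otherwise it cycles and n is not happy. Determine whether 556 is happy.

556 → 5² + 5² + 6² = 25 + 25 + 36 = 86
86 → 8² + 6² = 64 + 36 = 100
100 → 1² + 0² + 0² = 1 + 0 + 0 = 1  — reached 1.

happy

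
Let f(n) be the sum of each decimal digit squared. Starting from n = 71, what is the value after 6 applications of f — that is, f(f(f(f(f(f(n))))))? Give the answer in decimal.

145

71 → 7² + 1² = 50
50 → 5² + 0² = 25
25 → 2² + 5² = 29
29 → 2² + 9² = 85
85 → 8² + 5² = 89
89 → 8² + 9² = 145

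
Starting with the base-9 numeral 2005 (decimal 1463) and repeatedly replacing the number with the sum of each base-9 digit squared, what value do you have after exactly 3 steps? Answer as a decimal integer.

17

1463 = (2,0,0,5)_9 → 29
29 = (3,2)_9 → 13
13 = (1,4)_9 → 17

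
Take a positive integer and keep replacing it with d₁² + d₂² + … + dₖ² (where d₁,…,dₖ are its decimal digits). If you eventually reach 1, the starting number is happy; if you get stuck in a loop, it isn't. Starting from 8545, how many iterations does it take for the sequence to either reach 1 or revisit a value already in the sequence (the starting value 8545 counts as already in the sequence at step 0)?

8545 → 8² + 5² + 4² + 5² = 64 + 25 + 16 + 25 = 130
130 → 1² + 3² + 0² = 1 + 9 + 0 = 10
10 → 1² + 0² = 1 + 0 = 1  — reached 1.
That took 3 steps.

3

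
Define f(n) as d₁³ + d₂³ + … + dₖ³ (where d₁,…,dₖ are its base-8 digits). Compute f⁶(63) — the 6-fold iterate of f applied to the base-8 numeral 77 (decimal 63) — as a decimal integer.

63 = (7,7)_8 → 686
686 = (1,2,5,6)_8 → 350
350 = (5,3,6)_8 → 368
368 = (5,6,0)_8 → 341
341 = (5,2,5)_8 → 258
258 = (4,0,2)_8 → 72

72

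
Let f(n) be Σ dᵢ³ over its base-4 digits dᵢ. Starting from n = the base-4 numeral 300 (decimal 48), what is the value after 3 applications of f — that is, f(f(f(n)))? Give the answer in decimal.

9

48 = (3,0,0)_4 → 27
27 = (1,2,3)_4 → 36
36 = (2,1,0)_4 → 9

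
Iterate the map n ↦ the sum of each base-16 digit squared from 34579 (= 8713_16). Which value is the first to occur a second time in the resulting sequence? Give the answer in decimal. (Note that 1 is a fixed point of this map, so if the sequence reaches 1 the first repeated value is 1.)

169

34579 = (8,7,1,3)_16 → 8² + 7² + 1² + 3² = 123
123 = (7,11)_16 → 7² + 11² = 170
170 = (10,10)_16 → 10² + 10² = 200
200 = (12,8)_16 → 12² + 8² = 208
208 = (13,0)_16 → 13² + 0² = 169
169 = (10,9)_16 → 10² + 9² = 181
181 = (11,5)_16 → 11² + 5² = 146
146 = (9,2)_16 → 9² + 2² = 85
85 = (5,5)_16 → 5² + 5² = 50
50 = (3,2)_16 → 3² + 2² = 13
13 = (13)_16 → 13² = 169  — 169 already appeared earlier.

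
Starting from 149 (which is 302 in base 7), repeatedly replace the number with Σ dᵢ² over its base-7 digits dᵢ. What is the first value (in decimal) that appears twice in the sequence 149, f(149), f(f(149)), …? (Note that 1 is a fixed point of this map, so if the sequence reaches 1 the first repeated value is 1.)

13

149 = (3,0,2)_7 → 13
13 = (1,6)_7 → 37
37 = (5,2)_7 → 29
29 = (4,1)_7 → 17
17 = (2,3)_7 → 13  — 13 already appeared earlier.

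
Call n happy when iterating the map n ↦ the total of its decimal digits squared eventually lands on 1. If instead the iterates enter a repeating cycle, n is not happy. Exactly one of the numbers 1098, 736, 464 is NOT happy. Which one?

1098

1098: 1098 → 146 → 53 → 34 → 25 → 29 → 85 → 89 → 145 → 42 → 20 → 4 → 16 → 37 → 58 → 89  — repeats 89 (not happy)
736: 736 → 94 → 97 → 130 → 10 → 1  — reaches 1 (happy)
464: 464 → 68 → 100 → 1  — reaches 1 (happy)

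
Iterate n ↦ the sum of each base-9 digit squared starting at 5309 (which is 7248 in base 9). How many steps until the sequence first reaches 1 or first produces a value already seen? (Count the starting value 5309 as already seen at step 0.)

7

5309 = (7,2,4,8)_9 → 7² + 2² + 4² + 8² = 49 + 4 + 16 + 64 = 133
133 = (1,5,7)_9 → 1² + 5² + 7² = 1 + 25 + 49 = 75
75 = (8,3)_9 → 8² + 3² = 64 + 9 = 73
73 = (8,1)_9 → 8² + 1² = 64 + 1 = 65
65 = (7,2)_9 → 7² + 2² = 49 + 4 = 53
53 = (5,8)_9 → 5² + 8² = 25 + 64 = 89
89 = (1,0,8)_9 → 1² + 0² + 8² = 1 + 0 + 64 = 65  — 65 repeats.
That took 7 steps.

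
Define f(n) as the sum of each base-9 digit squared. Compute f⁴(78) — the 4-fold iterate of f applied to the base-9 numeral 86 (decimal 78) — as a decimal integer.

16

78 = (8,6)_9 → 100
100 = (1,2,1)_9 → 6
6 = (6)_9 → 36
36 = (4,0)_9 → 16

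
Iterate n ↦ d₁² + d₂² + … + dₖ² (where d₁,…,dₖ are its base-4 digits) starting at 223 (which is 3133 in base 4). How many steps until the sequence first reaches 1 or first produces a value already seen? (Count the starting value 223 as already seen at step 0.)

5

223 = (3,1,3,3)_4 → 3² + 1² + 3² + 3² = 28
28 = (1,3,0)_4 → 1² + 3² + 0² = 10
10 = (2,2)_4 → 2² + 2² = 8
8 = (2,0)_4 → 2² + 0² = 4
4 = (1,0)_4 → 1² + 0² = 1  — reached 1.
That took 5 steps.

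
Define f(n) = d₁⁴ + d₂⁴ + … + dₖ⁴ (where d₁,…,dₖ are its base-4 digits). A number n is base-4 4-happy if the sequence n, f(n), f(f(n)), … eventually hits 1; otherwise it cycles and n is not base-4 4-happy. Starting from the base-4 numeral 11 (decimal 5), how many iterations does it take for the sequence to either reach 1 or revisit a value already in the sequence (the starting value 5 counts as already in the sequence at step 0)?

3

5 = (1,1)_4 → 1⁴ + 1⁴ = 1 + 1 = 2
2 = (2)_4 → 2⁴ = 16
16 = (1,0,0)_4 → 1⁴ + 0⁴ + 0⁴ = 1 + 0 + 0 = 1  — reached 1.
That took 3 steps.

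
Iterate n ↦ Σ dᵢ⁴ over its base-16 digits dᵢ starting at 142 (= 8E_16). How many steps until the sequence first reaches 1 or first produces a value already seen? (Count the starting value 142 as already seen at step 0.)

12

142 = (8,14)_16 → 42512
42512 = (10,6,1,0)_16 → 11297
11297 = (2,12,2,1)_16 → 20769
20769 = (5,1,2,1)_16 → 643
643 = (2,8,3)_16 → 4193
4193 = (1,0,6,1)_16 → 1298
1298 = (5,1,2)_16 → 642
642 = (2,8,2)_16 → 4128
4128 = (1,0,2,0)_16 → 17
17 = (1,1)_16 → 2
2 = (2)_16 → 16
16 = (1,0)_16 → 1  — reached 1.
That took 12 steps.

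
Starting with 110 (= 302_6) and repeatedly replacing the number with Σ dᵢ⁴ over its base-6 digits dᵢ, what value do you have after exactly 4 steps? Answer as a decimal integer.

110 = (3,0,2)_6 → 3⁴ + 0⁴ + 2⁴ = 97
97 = (2,4,1)_6 → 2⁴ + 4⁴ + 1⁴ = 273
273 = (1,1,3,3)_6 → 1⁴ + 1⁴ + 3⁴ + 3⁴ = 164
164 = (4,3,2)_6 → 4⁴ + 3⁴ + 2⁴ = 353

353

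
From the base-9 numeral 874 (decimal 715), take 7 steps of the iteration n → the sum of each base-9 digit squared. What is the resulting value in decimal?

715 = (8,7,4)_9 → 8² + 7² + 4² = 64 + 49 + 16 = 129
129 = (1,5,3)_9 → 1² + 5² + 3² = 1 + 25 + 9 = 35
35 = (3,8)_9 → 3² + 8² = 9 + 64 = 73
73 = (8,1)_9 → 8² + 1² = 64 + 1 = 65
65 = (7,2)_9 → 7² + 2² = 49 + 4 = 53
53 = (5,8)_9 → 5² + 8² = 25 + 64 = 89
89 = (1,0,8)_9 → 1² + 0² + 8² = 1 + 0 + 64 = 65

65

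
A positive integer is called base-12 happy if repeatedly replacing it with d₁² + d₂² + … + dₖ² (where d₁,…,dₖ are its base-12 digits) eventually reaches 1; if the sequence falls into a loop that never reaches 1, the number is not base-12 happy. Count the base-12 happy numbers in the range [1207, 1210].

1207: 1207 → 129 → 181 → 11 → 121 → 101 → 89 → 74 → 40 → 25 → 5 → 25  (repeats 25)
1208: 1208 → 144 → 1  (reaches 1)
1209: 1209 → 161 → 27 → 13 → 2 → 4 → 16 → 17 → 26 → 8 → 64 → 41 → 34 → 104 → 128 → 164 → 66 → 61 → 26  (repeats 26)
1210: 1210 → 180 → 10 → 100 → 80 → 100  (repeats 100)
base-12 happy: 1208

1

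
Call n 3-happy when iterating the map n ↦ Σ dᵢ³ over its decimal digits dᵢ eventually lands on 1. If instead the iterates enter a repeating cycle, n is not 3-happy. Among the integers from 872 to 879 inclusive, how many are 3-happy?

1

872: 872 → 863 → 755 → 593 → 881 → 1025 → 134 → 92 → 737 → 713 → 371 → 371  — not 3-happy
873: 873 → 882 → 1032 → 36 → 243 → 99 → 1458 → 702 → 351 → 153 → 153  — not 3-happy
874: 874 → 919 → 1459 → 919  — not 3-happy
875: 875 → 980 → 1241 → 74 → 407 → 407  — not 3-happy
876: 876 → 1071 → 345 → 216 → 225 → 141 → 66 → 432 → 99 → 1458 → 702 → 351 → 153 → 153  — not 3-happy
877: 877 → 1198 → 1243 → 100 → 1  — 3-happy
878: 878 → 1367 → 587 → 980 → 1241 → 74 → 407 → 407  — not 3-happy
879: 879 → 1584 → 702 → 351 → 153 → 153  — not 3-happy
3-happy: 877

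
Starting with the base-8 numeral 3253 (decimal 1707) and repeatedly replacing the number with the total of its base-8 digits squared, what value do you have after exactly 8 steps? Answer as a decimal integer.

1707 = (3,2,5,3)_8 → 3² + 2² + 5² + 3² = 9 + 4 + 25 + 9 = 47
47 = (5,7)_8 → 5² + 7² = 25 + 49 = 74
74 = (1,1,2)_8 → 1² + 1² + 2² = 1 + 1 + 4 = 6
6 = (6)_8 → 6² = 36
36 = (4,4)_8 → 4² + 4² = 16 + 16 = 32
32 = (4,0)_8 → 4² + 0² = 16 + 0 = 16
16 = (2,0)_8 → 2² + 0² = 4 + 0 = 4
4 = (4)_8 → 4² = 16

16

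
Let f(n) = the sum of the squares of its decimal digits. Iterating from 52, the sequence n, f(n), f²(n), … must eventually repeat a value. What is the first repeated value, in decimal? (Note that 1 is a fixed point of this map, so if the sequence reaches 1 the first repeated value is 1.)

52 → 5² + 2² = 29
29 → 2² + 9² = 85
85 → 8² + 5² = 89
89 → 8² + 9² = 145
145 → 1² + 4² + 5² = 42
42 → 4² + 2² = 20
20 → 2² + 0² = 4
4 → 4² = 16
16 → 1² + 6² = 37
37 → 3² + 7² = 58
58 → 5² + 8² = 89  — 89 already appeared earlier.

89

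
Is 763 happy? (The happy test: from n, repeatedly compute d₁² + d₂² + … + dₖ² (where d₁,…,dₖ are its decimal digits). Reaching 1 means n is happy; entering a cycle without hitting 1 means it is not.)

763 → 94
94 → 97
97 → 130
130 → 10
10 → 1  — reached 1.

happy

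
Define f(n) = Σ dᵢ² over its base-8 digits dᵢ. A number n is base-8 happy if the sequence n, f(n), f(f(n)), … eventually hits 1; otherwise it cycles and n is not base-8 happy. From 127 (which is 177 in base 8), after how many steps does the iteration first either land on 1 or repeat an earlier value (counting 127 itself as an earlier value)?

4

127 = (1,7,7)_8 → 1² + 7² + 7² = 1 + 49 + 49 = 99
99 = (1,4,3)_8 → 1² + 4² + 3² = 1 + 16 + 9 = 26
26 = (3,2)_8 → 3² + 2² = 9 + 4 = 13
13 = (1,5)_8 → 1² + 5² = 1 + 25 = 26  — 26 repeats.
That took 4 steps.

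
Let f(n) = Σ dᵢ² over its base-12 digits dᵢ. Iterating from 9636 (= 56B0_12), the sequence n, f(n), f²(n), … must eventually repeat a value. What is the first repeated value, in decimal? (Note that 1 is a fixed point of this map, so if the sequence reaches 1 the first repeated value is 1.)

5

9636 = (5,6,11,0)_12 → 182
182 = (1,3,2)_12 → 14
14 = (1,2)_12 → 5
5 = (5)_12 → 25
25 = (2,1)_12 → 5  — 5 already appeared earlier.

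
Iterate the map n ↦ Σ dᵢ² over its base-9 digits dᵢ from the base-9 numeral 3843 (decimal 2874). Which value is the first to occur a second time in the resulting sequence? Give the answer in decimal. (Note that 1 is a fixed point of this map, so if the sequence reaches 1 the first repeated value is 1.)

74

2874 = (3,8,4,3)_9 → 98
98 = (1,1,8)_9 → 66
66 = (7,3)_9 → 58
58 = (6,4)_9 → 52
52 = (5,7)_9 → 74
74 = (8,2)_9 → 68
68 = (7,5)_9 → 74  — 74 already appeared earlier.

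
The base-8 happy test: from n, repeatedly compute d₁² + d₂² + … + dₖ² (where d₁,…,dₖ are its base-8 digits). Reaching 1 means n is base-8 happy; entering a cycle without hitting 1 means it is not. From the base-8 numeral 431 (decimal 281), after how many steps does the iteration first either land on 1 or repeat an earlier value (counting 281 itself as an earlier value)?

281 = (4,3,1)_8 → 4² + 3² + 1² = 26
26 = (3,2)_8 → 3² + 2² = 13
13 = (1,5)_8 → 1² + 5² = 26  — 26 repeats.
That took 3 steps.

3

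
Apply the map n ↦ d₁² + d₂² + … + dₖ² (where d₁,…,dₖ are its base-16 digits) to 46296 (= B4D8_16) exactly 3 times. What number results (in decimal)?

45

46296 = (11,4,13,8)_16 → 11² + 4² + 13² + 8² = 121 + 16 + 169 + 64 = 370
370 = (1,7,2)_16 → 1² + 7² + 2² = 1 + 49 + 4 = 54
54 = (3,6)_16 → 3² + 6² = 9 + 36 = 45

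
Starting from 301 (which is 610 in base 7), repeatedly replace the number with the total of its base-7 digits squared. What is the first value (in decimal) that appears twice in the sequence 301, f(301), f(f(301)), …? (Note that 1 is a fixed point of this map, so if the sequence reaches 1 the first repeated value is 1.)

37

301 = (6,1,0)_7 → 6² + 1² + 0² = 36 + 1 + 0 = 37
37 = (5,2)_7 → 5² + 2² = 25 + 4 = 29
29 = (4,1)_7 → 4² + 1² = 16 + 1 = 17
17 = (2,3)_7 → 2² + 3² = 4 + 9 = 13
13 = (1,6)_7 → 1² + 6² = 1 + 36 = 37  — 37 already appeared earlier.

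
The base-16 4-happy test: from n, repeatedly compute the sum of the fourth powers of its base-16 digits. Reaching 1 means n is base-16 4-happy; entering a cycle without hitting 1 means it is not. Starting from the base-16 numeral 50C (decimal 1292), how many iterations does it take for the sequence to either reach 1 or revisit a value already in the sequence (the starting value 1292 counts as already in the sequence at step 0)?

9

1292 = (5,0,12)_16 → 21361
21361 = (5,3,7,1)_16 → 3108
3108 = (12,2,4)_16 → 21008
21008 = (5,2,1,0)_16 → 642
642 = (2,8,2)_16 → 4128
4128 = (1,0,2,0)_16 → 17
17 = (1,1)_16 → 2
2 = (2)_16 → 16
16 = (1,0)_16 → 1  — reached 1.
That took 9 steps.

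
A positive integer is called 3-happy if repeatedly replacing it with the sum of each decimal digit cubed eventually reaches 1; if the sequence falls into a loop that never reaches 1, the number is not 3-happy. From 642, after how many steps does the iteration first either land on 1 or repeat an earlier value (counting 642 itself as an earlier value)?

642 → 6³ + 4³ + 2³ = 216 + 64 + 8 = 288
288 → 2³ + 8³ + 8³ = 8 + 512 + 512 = 1032
1032 → 1³ + 0³ + 3³ + 2³ = 1 + 0 + 27 + 8 = 36
36 → 3³ + 6³ = 27 + 216 = 243
243 → 2³ + 4³ + 3³ = 8 + 64 + 27 = 99
99 → 9³ + 9³ = 729 + 729 = 1458
1458 → 1³ + 4³ + 5³ + 8³ = 1 + 64 + 125 + 512 = 702
702 → 7³ + 0³ + 2³ = 343 + 0 + 8 = 351
351 → 3³ + 5³ + 1³ = 27 + 125 + 1 = 153
153 → 1³ + 5³ + 3³ = 1 + 125 + 27 = 153  — 153 repeats.
That took 10 steps.

10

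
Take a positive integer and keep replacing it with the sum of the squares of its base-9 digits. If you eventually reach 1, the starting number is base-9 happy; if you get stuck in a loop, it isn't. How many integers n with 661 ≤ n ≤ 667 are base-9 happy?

2

661: 661 → 81 → 1  (reaches 1)
662: 662 → 90 → 2 → 4 → 16 → 50 → 50  (repeats 50)
663: 663 → 101 → 9 → 1  (reaches 1)
664: 664 → 114 → 46 → 26 → 68 → 74 → 68  (repeats 68)
665: 665 → 129 → 35 → 73 → 65 → 53 → 89 → 65  (repeats 65)
666: 666 → 68 → 74 → 68  (repeats 68)
667: 667 → 69 → 85 → 17 → 65 → 53 → 89 → 65  (repeats 65)
base-9 happy: 661, 663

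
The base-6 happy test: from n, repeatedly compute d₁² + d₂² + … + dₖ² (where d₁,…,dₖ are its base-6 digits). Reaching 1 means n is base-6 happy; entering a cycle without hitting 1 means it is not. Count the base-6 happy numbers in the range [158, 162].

1

158: 158 → 24 → 16 → 20 → 13 → 5 → 25 → 17 → 29 → 41 → 26 → 20  (repeats 20)
159: 159 → 29 → 41 → 26 → 20 → 13 → 5 → 25 → 17 → 29  (repeats 29)
160: 160 → 36 → 1  (reaches 1)
161: 161 → 45 → 11 → 26 → 20 → 13 → 5 → 25 → 17 → 29 → 41 → 26  (repeats 26)
162: 162 → 25 → 17 → 29 → 41 → 26 → 20 → 13 → 5 → 25  (repeats 25)
base-6 happy: 160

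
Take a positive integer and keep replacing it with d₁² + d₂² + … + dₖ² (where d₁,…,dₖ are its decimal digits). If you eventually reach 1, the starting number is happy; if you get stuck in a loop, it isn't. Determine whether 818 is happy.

818 → 8² + 1² + 8² = 64 + 1 + 64 = 129
129 → 1² + 2² + 9² = 1 + 4 + 81 = 86
86 → 8² + 6² = 64 + 36 = 100
100 → 1² + 0² + 0² = 1 + 0 + 0 = 1  — reached 1.

happy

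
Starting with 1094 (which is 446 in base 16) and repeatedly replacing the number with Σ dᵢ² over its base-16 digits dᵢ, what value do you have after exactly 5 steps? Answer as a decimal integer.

1094 = (4,4,6)_16 → 4² + 4² + 6² = 68
68 = (4,4)_16 → 4² + 4² = 32
32 = (2,0)_16 → 2² + 0² = 4
4 = (4)_16 → 4² = 16
16 = (1,0)_16 → 1² + 0² = 1

1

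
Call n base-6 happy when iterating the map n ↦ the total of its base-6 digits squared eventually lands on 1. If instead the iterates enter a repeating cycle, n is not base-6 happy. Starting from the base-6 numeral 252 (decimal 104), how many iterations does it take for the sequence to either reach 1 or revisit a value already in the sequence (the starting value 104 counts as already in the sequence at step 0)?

104 = (2,5,2)_6 → 33
33 = (5,3)_6 → 34
34 = (5,4)_6 → 41
41 = (1,0,5)_6 → 26
26 = (4,2)_6 → 20
20 = (3,2)_6 → 13
13 = (2,1)_6 → 5
5 = (5)_6 → 25
25 = (4,1)_6 → 17
17 = (2,5)_6 → 29
29 = (4,5)_6 → 41  — 41 repeats.
That took 11 steps.

11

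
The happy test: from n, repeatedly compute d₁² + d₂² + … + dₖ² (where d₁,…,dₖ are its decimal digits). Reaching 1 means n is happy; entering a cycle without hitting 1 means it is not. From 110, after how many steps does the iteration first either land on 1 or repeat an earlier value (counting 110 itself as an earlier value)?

110 → 2
2 → 4
4 → 16
16 → 37
37 → 58
58 → 89
89 → 145
145 → 42
42 → 20
20 → 4  — 4 repeats.
That took 10 steps.

10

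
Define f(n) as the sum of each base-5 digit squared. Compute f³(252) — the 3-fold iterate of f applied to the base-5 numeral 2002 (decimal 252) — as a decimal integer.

4

252 = (2,0,0,2)_5 → 2² + 0² + 0² + 2² = 8
8 = (1,3)_5 → 1² + 3² = 10
10 = (2,0)_5 → 2² + 0² = 4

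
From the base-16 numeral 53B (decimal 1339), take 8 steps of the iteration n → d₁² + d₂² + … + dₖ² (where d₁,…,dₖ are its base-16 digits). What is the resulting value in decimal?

169

1339 = (5,3,11)_16 → 5² + 3² + 11² = 155
155 = (9,11)_16 → 9² + 11² = 202
202 = (12,10)_16 → 12² + 10² = 244
244 = (15,4)_16 → 15² + 4² = 241
241 = (15,1)_16 → 15² + 1² = 226
226 = (14,2)_16 → 14² + 2² = 200
200 = (12,8)_16 → 12² + 8² = 208
208 = (13,0)_16 → 13² + 0² = 169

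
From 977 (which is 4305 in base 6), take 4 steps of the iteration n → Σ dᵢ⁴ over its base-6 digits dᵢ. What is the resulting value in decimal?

963

977 = (4,3,0,5)_6 → 4⁴ + 3⁴ + 0⁴ + 5⁴ = 256 + 81 + 0 + 625 = 962
962 = (4,2,4,2)_6 → 4⁴ + 2⁴ + 4⁴ + 2⁴ = 256 + 16 + 256 + 16 = 544
544 = (2,3,0,4)_6 → 2⁴ + 3⁴ + 0⁴ + 4⁴ = 16 + 81 + 0 + 256 = 353
353 = (1,3,4,5)_6 → 1⁴ + 3⁴ + 4⁴ + 5⁴ = 1 + 81 + 256 + 625 = 963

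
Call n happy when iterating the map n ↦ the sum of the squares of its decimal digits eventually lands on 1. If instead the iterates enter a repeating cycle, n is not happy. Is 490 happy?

490 → 4² + 9² + 0² = 97
97 → 9² + 7² = 130
130 → 1² + 3² + 0² = 10
10 → 1² + 0² = 1  — reached 1.

happy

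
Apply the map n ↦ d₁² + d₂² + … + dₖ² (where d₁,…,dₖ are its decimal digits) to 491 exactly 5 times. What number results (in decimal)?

4

491 → 4² + 9² + 1² = 98
98 → 9² + 8² = 145
145 → 1² + 4² + 5² = 42
42 → 4² + 2² = 20
20 → 2² + 0² = 4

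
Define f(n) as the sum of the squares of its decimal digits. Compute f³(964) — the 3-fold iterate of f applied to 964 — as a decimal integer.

82

964 → 9² + 6² + 4² = 81 + 36 + 16 = 133
133 → 1² + 3² + 3² = 1 + 9 + 9 = 19
19 → 1² + 9² = 1 + 81 = 82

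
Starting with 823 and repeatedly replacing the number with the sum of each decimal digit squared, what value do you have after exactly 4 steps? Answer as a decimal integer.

42

823 → 8² + 2² + 3² = 77
77 → 7² + 7² = 98
98 → 9² + 8² = 145
145 → 1² + 4² + 5² = 42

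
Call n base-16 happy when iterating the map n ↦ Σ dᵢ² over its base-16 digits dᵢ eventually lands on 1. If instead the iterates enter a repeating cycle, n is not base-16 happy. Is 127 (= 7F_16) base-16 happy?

127 = (7,15)_16 → 274
274 = (1,1,2)_16 → 6
6 = (6)_16 → 36
36 = (2,4)_16 → 20
20 = (1,4)_16 → 17
17 = (1,1)_16 → 2
2 = (2)_16 → 4
4 = (4)_16 → 16
16 = (1,0)_16 → 1  — reached 1.

base-16 happy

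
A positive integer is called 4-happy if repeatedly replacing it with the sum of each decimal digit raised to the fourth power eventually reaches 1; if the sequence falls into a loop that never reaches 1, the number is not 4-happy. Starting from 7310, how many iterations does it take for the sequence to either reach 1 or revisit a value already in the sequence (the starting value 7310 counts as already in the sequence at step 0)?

9

7310 → 7⁴ + 3⁴ + 1⁴ + 0⁴ = 2483
2483 → 2⁴ + 4⁴ + 8⁴ + 3⁴ = 4449
4449 → 4⁴ + 4⁴ + 4⁴ + 9⁴ = 7329
7329 → 7⁴ + 3⁴ + 2⁴ + 9⁴ = 9059
9059 → 9⁴ + 0⁴ + 5⁴ + 9⁴ = 13747
13747 → 1⁴ + 3⁴ + 7⁴ + 4⁴ + 7⁴ = 5140
5140 → 5⁴ + 1⁴ + 4⁴ + 0⁴ = 882
882 → 8⁴ + 8⁴ + 2⁴ = 8208
8208 → 8⁴ + 2⁴ + 0⁴ + 8⁴ = 8208  — 8208 repeats.
That took 9 steps.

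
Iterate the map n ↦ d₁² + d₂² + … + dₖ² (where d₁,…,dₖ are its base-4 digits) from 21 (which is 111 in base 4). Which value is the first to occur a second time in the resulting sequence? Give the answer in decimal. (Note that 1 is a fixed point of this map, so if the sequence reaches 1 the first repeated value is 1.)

21 = (1,1,1)_4 → 1² + 1² + 1² = 3
3 = (3)_4 → 3² = 9
9 = (2,1)_4 → 2² + 1² = 5
5 = (1,1)_4 → 1² + 1² = 2
2 = (2)_4 → 2² = 4
4 = (1,0)_4 → 1² + 0² = 1  — reached the fixed point 1.
1 → 1, so 1 is the first repeated value.

1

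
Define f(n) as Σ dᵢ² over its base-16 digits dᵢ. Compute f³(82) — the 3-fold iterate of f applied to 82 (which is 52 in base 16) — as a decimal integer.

200

82 = (5,2)_16 → 29
29 = (1,13)_16 → 170
170 = (10,10)_16 → 200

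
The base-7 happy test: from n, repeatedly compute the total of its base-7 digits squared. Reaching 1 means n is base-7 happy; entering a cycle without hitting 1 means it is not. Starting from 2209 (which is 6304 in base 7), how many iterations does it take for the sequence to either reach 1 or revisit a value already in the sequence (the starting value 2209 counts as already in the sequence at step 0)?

2209 = (6,3,0,4)_7 → 6² + 3² + 0² + 4² = 36 + 9 + 0 + 16 = 61
61 = (1,1,5)_7 → 1² + 1² + 5² = 1 + 1 + 25 = 27
27 = (3,6)_7 → 3² + 6² = 9 + 36 = 45
45 = (6,3)_7 → 6² + 3² = 36 + 9 = 45  — 45 repeats.
That took 4 steps.

4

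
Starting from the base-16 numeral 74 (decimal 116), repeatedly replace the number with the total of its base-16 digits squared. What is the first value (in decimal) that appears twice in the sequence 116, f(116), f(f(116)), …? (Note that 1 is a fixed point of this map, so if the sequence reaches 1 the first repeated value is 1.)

116 = (7,4)_16 → 7² + 4² = 49 + 16 = 65
65 = (4,1)_16 → 4² + 1² = 16 + 1 = 17
17 = (1,1)_16 → 1² + 1² = 1 + 1 = 2
2 = (2)_16 → 2² = 4
4 = (4)_16 → 4² = 16
16 = (1,0)_16 → 1² + 0² = 1 + 0 = 1  — reached the fixed point 1.
1 → 1, so 1 is the first repeated value.

1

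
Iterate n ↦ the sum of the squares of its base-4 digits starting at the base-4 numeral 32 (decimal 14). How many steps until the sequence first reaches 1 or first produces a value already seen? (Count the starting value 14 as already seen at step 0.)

5

14 = (3,2)_4 → 13
13 = (3,1)_4 → 10
10 = (2,2)_4 → 8
8 = (2,0)_4 → 4
4 = (1,0)_4 → 1  — reached 1.
That took 5 steps.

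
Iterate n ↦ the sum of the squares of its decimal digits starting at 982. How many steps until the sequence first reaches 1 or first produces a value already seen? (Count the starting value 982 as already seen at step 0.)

11

982 → 9² + 8² + 2² = 81 + 64 + 4 = 149
149 → 1² + 4² + 9² = 1 + 16 + 81 = 98
98 → 9² + 8² = 81 + 64 = 145
145 → 1² + 4² + 5² = 1 + 16 + 25 = 42
42 → 4² + 2² = 16 + 4 = 20
20 → 2² + 0² = 4 + 0 = 4
4 → 4² = 16
16 → 1² + 6² = 1 + 36 = 37
37 → 3² + 7² = 9 + 49 = 58
58 → 5² + 8² = 25 + 64 = 89
89 → 8² + 9² = 64 + 81 = 145  — 145 repeats.
That took 11 steps.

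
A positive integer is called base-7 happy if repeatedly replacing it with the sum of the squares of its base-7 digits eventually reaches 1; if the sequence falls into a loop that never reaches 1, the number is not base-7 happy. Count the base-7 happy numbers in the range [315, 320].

315: 315 → 45 → 45  (repeats 45)
316: 316 → 46 → 52 → 10 → 10  (repeats 10)
317: 317 → 49 → 1  (reaches 1)
318: 318 → 54 → 26 → 34 → 52 → 10 → 10  (repeats 10)
319: 319 → 61 → 27 → 45 → 45  (repeats 45)
320: 320 → 70 → 10 → 10  (repeats 10)
base-7 happy: 317

1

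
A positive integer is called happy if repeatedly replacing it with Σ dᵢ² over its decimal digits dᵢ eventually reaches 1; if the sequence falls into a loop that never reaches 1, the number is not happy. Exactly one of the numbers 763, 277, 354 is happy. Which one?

763: 763 → 94 → 97 → 130 → 10 → 1  — reaches 1 (happy)
277: 277 → 102 → 5 → 25 → 29 → 85 → 89 → 145 → 42 → 20 → 4 → 16 → 37 → 58 → 89  — repeats 89 (not happy)
354: 354 → 50 → 25 → 29 → 85 → 89 → 145 → 42 → 20 → 4 → 16 → 37 → 58 → 89  — repeats 89 (not happy)

763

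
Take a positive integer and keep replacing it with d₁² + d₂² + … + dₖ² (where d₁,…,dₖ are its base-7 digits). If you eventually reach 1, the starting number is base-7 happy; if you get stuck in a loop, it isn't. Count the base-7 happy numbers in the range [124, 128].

1

124: 124 → 38 → 34 → 52 → 10 → 10  (repeats 10)
125: 125 → 49 → 1  (reaches 1)
126: 126 → 20 → 40 → 50 → 2 → 4 → 16 → 8 → 2  (repeats 2)
127: 127 → 21 → 9 → 5 → 25 → 25  (repeats 25)
128: 128 → 24 → 18 → 20 → 40 → 50 → 2 → 4 → 16 → 8 → 2  (repeats 2)
base-7 happy: 125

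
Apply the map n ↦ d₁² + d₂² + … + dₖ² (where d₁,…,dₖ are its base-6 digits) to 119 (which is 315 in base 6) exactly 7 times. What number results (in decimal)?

41

119 = (3,1,5)_6 → 3² + 1² + 5² = 35
35 = (5,5)_6 → 5² + 5² = 50
50 = (1,2,2)_6 → 1² + 2² + 2² = 9
9 = (1,3)_6 → 1² + 3² = 10
10 = (1,4)_6 → 1² + 4² = 17
17 = (2,5)_6 → 2² + 5² = 29
29 = (4,5)_6 → 4² + 5² = 41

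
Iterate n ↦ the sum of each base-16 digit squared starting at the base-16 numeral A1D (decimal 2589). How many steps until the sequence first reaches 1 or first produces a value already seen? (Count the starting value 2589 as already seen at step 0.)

2589 = (10,1,13)_16 → 10² + 1² + 13² = 100 + 1 + 169 = 270
270 = (1,0,14)_16 → 1² + 0² + 14² = 1 + 0 + 196 = 197
197 = (12,5)_16 → 12² + 5² = 144 + 25 = 169
169 = (10,9)_16 → 10² + 9² = 100 + 81 = 181
181 = (11,5)_16 → 11² + 5² = 121 + 25 = 146
146 = (9,2)_16 → 9² + 2² = 81 + 4 = 85
85 = (5,5)_16 → 5² + 5² = 25 + 25 = 50
50 = (3,2)_16 → 3² + 2² = 9 + 4 = 13
13 = (13)_16 → 13² = 169  — 169 repeats.
That took 9 steps.

9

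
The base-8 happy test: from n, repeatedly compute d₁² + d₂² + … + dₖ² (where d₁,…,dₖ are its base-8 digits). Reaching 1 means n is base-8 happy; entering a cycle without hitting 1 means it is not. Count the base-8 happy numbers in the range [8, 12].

8: 8 → 1  — base-8 happy
9: 9 → 2 → 4 → 16 → 4  — not base-8 happy
10: 10 → 5 → 25 → 10  — not base-8 happy
11: 11 → 10 → 5 → 25 → 10  — not base-8 happy
12: 12 → 17 → 5 → 25 → 10 → 5  — not base-8 happy
base-8 happy: 8

1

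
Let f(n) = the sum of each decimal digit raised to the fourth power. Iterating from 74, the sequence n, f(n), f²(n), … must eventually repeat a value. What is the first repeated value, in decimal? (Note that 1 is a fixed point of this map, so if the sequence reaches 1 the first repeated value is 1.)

74 → 7⁴ + 4⁴ = 2657
2657 → 2⁴ + 6⁴ + 5⁴ + 7⁴ = 4338
4338 → 4⁴ + 3⁴ + 3⁴ + 8⁴ = 4514
4514 → 4⁴ + 5⁴ + 1⁴ + 4⁴ = 1138
1138 → 1⁴ + 1⁴ + 3⁴ + 8⁴ = 4179
4179 → 4⁴ + 1⁴ + 7⁴ + 9⁴ = 9219
9219 → 9⁴ + 2⁴ + 1⁴ + 9⁴ = 13139
13139 → 1⁴ + 3⁴ + 1⁴ + 3⁴ + 9⁴ = 6725
6725 → 6⁴ + 7⁴ + 2⁴ + 5⁴ = 4338  — 4338 already appeared earlier.

4338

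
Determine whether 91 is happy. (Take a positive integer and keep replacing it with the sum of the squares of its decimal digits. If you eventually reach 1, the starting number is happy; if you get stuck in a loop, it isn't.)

happy

91 → 82
82 → 68
68 → 100
100 → 1  — reached 1.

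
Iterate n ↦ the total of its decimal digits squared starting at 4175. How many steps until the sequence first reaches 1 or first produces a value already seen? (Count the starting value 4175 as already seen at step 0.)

5

4175 → 91
91 → 82
82 → 68
68 → 100
100 → 1  — reached 1.
That took 5 steps.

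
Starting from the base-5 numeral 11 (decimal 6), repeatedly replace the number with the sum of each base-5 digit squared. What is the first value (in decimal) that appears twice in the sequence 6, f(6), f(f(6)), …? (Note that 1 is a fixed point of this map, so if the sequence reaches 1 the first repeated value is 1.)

6 = (1,1)_5 → 1² + 1² = 2
2 = (2)_5 → 2² = 4
4 = (4)_5 → 4² = 16
16 = (3,1)_5 → 3² + 1² = 10
10 = (2,0)_5 → 2² + 0² = 4  — 4 already appeared earlier.

4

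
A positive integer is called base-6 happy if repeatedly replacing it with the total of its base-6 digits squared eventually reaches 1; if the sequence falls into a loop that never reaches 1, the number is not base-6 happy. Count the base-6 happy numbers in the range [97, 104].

1

97: 97 → 21 → 18 → 9 → 10 → 17 → 29 → 41 → 26 → 20 → 13 → 5 → 25 → 17  (repeats 17)
98: 98 → 24 → 16 → 20 → 13 → 5 → 25 → 17 → 29 → 41 → 26 → 20  (repeats 20)
99: 99 → 29 → 41 → 26 → 20 → 13 → 5 → 25 → 17 → 29  (repeats 29)
100: 100 → 36 → 1  (reaches 1)
101: 101 → 45 → 11 → 26 → 20 → 13 → 5 → 25 → 17 → 29 → 41 → 26  (repeats 26)
102: 102 → 29 → 41 → 26 → 20 → 13 → 5 → 25 → 17 → 29  (repeats 29)
103: 103 → 30 → 25 → 17 → 29 → 41 → 26 → 20 → 13 → 5 → 25  (repeats 25)
104: 104 → 33 → 34 → 41 → 26 → 20 → 13 → 5 → 25 → 17 → 29 → 41  (repeats 41)
base-6 happy: 100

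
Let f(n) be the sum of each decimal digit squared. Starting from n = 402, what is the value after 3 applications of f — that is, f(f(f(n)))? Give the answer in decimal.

16

402 → 4² + 0² + 2² = 16 + 0 + 4 = 20
20 → 2² + 0² = 4 + 0 = 4
4 → 4² = 16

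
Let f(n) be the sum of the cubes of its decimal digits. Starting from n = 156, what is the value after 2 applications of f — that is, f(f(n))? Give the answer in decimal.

99

156 → 1³ + 5³ + 6³ = 342
342 → 3³ + 4³ + 2³ = 99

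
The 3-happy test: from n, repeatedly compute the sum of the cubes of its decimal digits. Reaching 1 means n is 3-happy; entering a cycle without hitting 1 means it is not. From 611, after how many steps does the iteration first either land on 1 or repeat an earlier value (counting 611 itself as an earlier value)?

8

611 → 218
218 → 521
521 → 134
134 → 92
92 → 737
737 → 713
713 → 371
371 → 371  — 371 repeats.
That took 8 steps.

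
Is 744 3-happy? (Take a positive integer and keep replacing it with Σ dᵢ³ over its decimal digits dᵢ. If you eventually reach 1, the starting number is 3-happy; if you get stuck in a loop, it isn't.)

not 3-happy

744 → 7³ + 4³ + 4³ = 471
471 → 4³ + 7³ + 1³ = 408
408 → 4³ + 0³ + 8³ = 576
576 → 5³ + 7³ + 6³ = 684
684 → 6³ + 8³ + 4³ = 792
792 → 7³ + 9³ + 2³ = 1080
1080 → 1³ + 0³ + 8³ + 0³ = 513
513 → 5³ + 1³ + 3³ = 153
153 → 1³ + 5³ + 3³ = 153  — 153 already seen; the sequence cycles without reaching 1.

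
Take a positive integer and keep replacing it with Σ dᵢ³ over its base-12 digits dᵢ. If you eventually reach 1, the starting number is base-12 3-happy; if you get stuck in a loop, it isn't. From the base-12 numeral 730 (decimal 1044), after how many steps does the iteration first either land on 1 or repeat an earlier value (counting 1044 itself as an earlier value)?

1044 = (7,3,0)_12 → 7³ + 3³ + 0³ = 370
370 = (2,6,10)_12 → 2³ + 6³ + 10³ = 1224
1224 = (8,6,0)_12 → 8³ + 6³ + 0³ = 728
728 = (5,0,8)_12 → 5³ + 0³ + 8³ = 637
637 = (4,5,1)_12 → 4³ + 5³ + 1³ = 190
190 = (1,3,10)_12 → 1³ + 3³ + 10³ = 1028
1028 = (7,1,8)_12 → 7³ + 1³ + 8³ = 856
856 = (5,11,4)_12 → 5³ + 11³ + 4³ = 1520
1520 = (10,6,8)_12 → 10³ + 6³ + 8³ = 1728
1728 = (1,0,0,0)_12 → 1³ + 0³ + 0³ + 0³ = 1  — reached 1.
That took 10 steps.

10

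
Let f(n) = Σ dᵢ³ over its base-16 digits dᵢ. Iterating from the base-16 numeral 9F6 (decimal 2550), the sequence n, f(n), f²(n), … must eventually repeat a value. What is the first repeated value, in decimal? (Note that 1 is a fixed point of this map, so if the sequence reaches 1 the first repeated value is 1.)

72

2550 = (9,15,6)_16 → 9³ + 15³ + 6³ = 729 + 3375 + 216 = 4320
4320 = (1,0,14,0)_16 → 1³ + 0³ + 14³ + 0³ = 1 + 0 + 2744 + 0 = 2745
2745 = (10,11,9)_16 → 10³ + 11³ + 9³ = 1000 + 1331 + 729 = 3060
3060 = (11,15,4)_16 → 11³ + 15³ + 4³ = 1331 + 3375 + 64 = 4770
4770 = (1,2,10,2)_16 → 1³ + 2³ + 10³ + 2³ = 1 + 8 + 1000 + 8 = 1017
1017 = (3,15,9)_16 → 3³ + 15³ + 9³ = 27 + 3375 + 729 = 4131
4131 = (1,0,2,3)_16 → 1³ + 0³ + 2³ + 3³ = 1 + 0 + 8 + 27 = 36
36 = (2,4)_16 → 2³ + 4³ = 8 + 64 = 72
72 = (4,8)_16 → 4³ + 8³ = 64 + 512 = 576
576 = (2,4,0)_16 → 2³ + 4³ + 0³ = 8 + 64 + 0 = 72  — 72 already appeared earlier.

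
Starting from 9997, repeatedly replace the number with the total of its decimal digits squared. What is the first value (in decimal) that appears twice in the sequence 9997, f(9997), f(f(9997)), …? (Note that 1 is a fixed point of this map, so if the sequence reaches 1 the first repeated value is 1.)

89

9997 → 9² + 9² + 9² + 7² = 292
292 → 2² + 9² + 2² = 89
89 → 8² + 9² = 145
145 → 1² + 4² + 5² = 42
42 → 4² + 2² = 20
20 → 2² + 0² = 4
4 → 4² = 16
16 → 1² + 6² = 37
37 → 3² + 7² = 58
58 → 5² + 8² = 89  — 89 already appeared earlier.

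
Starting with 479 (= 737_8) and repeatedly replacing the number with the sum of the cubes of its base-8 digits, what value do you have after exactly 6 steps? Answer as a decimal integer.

479 = (7,3,7)_8 → 7³ + 3³ + 7³ = 343 + 27 + 343 = 713
713 = (1,3,1,1)_8 → 1³ + 3³ + 1³ + 1³ = 1 + 27 + 1 + 1 = 30
30 = (3,6)_8 → 3³ + 6³ = 27 + 216 = 243
243 = (3,6,3)_8 → 3³ + 6³ + 3³ = 27 + 216 + 27 = 270
270 = (4,1,6)_8 → 4³ + 1³ + 6³ = 64 + 1 + 216 = 281
281 = (4,3,1)_8 → 4³ + 3³ + 1³ = 64 + 27 + 1 = 92

92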